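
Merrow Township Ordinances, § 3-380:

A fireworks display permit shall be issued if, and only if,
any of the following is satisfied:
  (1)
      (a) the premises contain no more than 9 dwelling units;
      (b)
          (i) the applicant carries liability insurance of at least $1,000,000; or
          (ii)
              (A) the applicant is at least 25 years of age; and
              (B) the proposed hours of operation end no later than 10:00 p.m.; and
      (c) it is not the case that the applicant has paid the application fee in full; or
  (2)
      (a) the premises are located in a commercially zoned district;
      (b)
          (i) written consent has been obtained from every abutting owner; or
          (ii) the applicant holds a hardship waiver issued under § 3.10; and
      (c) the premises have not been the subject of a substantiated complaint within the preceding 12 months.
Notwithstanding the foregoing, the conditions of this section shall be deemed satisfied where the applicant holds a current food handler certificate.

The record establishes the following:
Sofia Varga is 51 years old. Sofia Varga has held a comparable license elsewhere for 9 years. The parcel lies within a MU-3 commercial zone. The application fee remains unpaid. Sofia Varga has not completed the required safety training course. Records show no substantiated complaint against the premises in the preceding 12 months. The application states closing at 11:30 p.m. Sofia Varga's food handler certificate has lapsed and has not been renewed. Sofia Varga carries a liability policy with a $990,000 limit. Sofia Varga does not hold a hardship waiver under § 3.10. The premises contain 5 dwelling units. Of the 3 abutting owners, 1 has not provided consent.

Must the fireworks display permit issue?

No — denied.

(a) ≤ 9 units — met.
(i) insurance ≥ $1,000,000 — not satisfied.
(A) age ≥ 25 — satisfied.
(B) closes by 10 p.m. — not satisfied.
(ii): T AND F → false.
(b): F OR F → false.
(c) not (fee paid) — holds.
(1): T AND F AND T → false.
(a) commercially zoned — met.
(i) all abutters consent — not satisfied.
(ii) hardship waiver — fails.
(b) = F OR F = false.
(c) no complaint in 12 mo. — holds.
(2): T AND F AND T → false.
Overall = F OR F = false.
Exception (food handler cert.) — not satisfied.
Result: main false OR exception false → false.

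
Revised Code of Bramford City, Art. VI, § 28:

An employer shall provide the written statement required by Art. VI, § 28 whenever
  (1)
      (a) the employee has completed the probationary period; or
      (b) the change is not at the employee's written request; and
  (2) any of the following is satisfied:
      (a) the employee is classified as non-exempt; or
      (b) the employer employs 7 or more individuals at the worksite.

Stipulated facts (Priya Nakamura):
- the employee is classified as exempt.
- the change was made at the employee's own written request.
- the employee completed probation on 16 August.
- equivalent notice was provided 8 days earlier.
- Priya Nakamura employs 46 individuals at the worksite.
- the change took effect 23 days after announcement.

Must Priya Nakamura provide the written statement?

(a) past probation — holds.
(b) not employee-requested — fails.
(1): T OR F → true.
(a) non-exempt — fails.
(b) ≥ 7 at site — satisfied.
(2) = F OR T = true.
Overall = T AND T = true.

Yes — required.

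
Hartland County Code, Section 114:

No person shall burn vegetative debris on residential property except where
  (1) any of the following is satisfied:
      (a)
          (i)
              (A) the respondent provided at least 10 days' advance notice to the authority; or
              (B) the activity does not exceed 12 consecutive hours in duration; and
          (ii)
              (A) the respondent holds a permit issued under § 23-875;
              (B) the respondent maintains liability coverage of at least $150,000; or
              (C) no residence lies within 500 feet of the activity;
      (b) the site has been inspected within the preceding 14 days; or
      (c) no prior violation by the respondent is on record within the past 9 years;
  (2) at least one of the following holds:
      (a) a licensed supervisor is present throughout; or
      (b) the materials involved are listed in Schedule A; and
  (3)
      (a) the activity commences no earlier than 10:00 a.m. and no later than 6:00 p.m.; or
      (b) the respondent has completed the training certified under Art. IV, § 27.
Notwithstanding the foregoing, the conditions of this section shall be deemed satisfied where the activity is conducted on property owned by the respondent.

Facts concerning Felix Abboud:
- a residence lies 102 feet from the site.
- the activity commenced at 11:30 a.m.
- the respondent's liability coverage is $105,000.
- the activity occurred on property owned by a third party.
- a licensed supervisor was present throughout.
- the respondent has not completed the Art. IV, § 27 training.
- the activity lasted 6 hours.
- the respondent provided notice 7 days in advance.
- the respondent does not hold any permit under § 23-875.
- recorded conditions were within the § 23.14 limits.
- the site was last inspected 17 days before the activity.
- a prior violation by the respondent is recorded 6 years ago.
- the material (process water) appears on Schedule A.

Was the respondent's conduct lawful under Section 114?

(A) ≥10 days' notice — not met.
(B) ≤ 12 hrs duration — holds.
(i): F OR T → true.
(A) holds permit — not satisfied.
(B) coverage ≥ $150,000 — not met.
(C) no residence in 500 ft — fails.
(ii): F OR F OR F → false.
So (a) is not satisfied (T AND F).
(b) site inspected — not met.
(c) no prior violation — not met.
(1) = F OR F OR F = false.
(a) supervisor present — met.
(b) Schedule A material — satisfied.
(2): T OR T → true.
(a) start within hours — holds.
(b) training certified — fails.
(3): T OR F → true.
Overall: F AND T AND T → false.
Exception (own property) — not satisfied.
Result: main false OR exception false → false.

No — unlawful.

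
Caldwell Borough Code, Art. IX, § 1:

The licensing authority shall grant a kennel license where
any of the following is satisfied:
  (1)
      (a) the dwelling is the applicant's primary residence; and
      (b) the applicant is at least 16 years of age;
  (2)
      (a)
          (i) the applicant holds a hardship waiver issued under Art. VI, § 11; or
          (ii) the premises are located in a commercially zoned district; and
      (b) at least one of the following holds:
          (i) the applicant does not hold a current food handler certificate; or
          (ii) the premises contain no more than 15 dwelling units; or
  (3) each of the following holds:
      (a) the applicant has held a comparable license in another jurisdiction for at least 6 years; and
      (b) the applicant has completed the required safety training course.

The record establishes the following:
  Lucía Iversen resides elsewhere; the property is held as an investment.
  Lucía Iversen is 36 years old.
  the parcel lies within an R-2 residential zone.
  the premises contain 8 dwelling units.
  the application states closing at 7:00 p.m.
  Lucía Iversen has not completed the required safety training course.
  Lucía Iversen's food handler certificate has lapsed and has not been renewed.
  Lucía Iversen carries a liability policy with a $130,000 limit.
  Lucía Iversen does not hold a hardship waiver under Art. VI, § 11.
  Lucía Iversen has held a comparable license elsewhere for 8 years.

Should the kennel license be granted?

No — denied.

(a) primary residence — fails.
(b) age ≥ 16 — satisfied.
(1): F AND T → false.
(i) hardship waiver — not met.
(ii) commercially zoned — not met.
So (a) is not satisfied (F OR F).
(i) not (food handler cert.) — met.
(ii) ≤ 15 units — holds.
So (b) is satisfied (T OR T).
So (2) is not satisfied (F AND T).
(a) prior license ≥ 6 yr — holds.
(b) safety training — not satisfied.
(3) = T AND F = false.
So Overall is not satisfied (F OR F OR F).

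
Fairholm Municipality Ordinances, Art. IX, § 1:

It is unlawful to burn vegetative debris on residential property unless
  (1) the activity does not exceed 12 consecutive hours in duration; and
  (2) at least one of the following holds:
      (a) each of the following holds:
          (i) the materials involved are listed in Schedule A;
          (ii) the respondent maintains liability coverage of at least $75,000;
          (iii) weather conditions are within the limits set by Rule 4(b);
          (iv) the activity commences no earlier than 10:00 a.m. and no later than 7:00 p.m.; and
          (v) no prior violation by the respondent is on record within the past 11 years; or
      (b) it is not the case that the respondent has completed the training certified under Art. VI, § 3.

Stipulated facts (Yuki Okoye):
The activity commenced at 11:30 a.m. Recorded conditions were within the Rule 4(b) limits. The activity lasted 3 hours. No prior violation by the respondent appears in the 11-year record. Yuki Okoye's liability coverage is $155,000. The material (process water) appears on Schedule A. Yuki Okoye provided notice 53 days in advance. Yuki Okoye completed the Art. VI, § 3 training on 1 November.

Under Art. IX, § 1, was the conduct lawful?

Yes — lawful.

(1) ≤ 12 hrs duration — met.
(i) Schedule A material — met.
(ii) coverage ≥ $75,000 — satisfied.
(iii) weather ok — holds.
(iv) start within hours — holds.
(v) no prior violation — holds.
So (a) is satisfied (T AND T AND T AND T AND T).
(b) not (training certified) — not satisfied.
(2) = T OR F = true.
Overall: T AND T → true.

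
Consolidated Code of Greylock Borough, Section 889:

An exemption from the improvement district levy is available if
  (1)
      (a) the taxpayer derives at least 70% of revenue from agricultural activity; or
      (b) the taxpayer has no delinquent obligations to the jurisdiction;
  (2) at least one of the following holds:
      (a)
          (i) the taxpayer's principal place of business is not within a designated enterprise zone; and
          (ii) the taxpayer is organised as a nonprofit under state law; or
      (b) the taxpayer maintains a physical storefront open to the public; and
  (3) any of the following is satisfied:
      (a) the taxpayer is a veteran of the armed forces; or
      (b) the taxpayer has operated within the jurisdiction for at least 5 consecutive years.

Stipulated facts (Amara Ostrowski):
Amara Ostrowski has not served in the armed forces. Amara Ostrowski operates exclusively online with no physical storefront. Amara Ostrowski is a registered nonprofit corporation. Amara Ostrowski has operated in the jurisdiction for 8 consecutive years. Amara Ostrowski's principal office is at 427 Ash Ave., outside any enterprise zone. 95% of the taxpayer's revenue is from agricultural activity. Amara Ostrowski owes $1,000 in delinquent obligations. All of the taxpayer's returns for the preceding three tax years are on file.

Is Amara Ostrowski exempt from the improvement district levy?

Yes — exempt.

(a) ≥70% agricultural — met.
(b) no delinquency — not met.
So (1) is satisfied (T OR F).
(i) not (in enterprise zone) — holds.
(ii) nonprofit — satisfied.
(a): T AND T → true.
(b) has storefront — not satisfied.
(2) = T OR F = true.
(a) veteran — fails.
(b) ≥ 5 yrs in jurisdiction — holds.
(3): F OR T → true.
So Overall is satisfied (T AND T AND T).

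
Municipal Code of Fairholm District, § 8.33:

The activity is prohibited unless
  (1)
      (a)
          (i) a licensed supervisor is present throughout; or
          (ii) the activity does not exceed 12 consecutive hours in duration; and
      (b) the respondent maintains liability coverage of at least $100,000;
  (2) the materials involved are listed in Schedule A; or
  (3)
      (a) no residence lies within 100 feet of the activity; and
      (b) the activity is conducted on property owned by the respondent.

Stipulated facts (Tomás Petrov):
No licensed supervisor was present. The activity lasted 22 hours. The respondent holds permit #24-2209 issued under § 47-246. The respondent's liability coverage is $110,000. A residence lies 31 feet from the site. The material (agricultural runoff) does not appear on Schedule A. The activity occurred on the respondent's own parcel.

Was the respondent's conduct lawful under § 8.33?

(i) supervisor present — not met.
(ii) ≤ 12 hrs duration — fails.
(a): F OR F → false.
(b) coverage ≥ $100,000 — satisfied.
(1): F AND T → false.
(2) Schedule A material — not met.
(a) no residence in 100 ft — not met.
(b) own property — holds.
(3) = F AND T = false.
So Overall is not satisfied (F OR F OR F).

No — unlawful.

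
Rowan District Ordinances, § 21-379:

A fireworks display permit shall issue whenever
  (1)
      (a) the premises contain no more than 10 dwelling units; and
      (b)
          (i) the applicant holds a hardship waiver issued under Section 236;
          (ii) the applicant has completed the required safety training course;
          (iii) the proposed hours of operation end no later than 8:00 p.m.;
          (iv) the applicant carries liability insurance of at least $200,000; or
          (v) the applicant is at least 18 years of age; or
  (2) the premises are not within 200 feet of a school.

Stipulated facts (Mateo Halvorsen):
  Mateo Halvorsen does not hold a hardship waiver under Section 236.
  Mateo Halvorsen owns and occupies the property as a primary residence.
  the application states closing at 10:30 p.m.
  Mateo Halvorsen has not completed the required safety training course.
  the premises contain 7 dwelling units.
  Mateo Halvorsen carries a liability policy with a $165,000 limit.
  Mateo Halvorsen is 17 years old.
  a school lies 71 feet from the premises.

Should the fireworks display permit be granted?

(a) ≤ 10 units — satisfied.
(i) hardship waiver — not met.
(ii) safety training — fails.
(iii) closes by 8 p.m. — fails.
(iv) insurance ≥ $200,000 — fails.
(v) age ≥ 18 — not met.
So (b) is not satisfied (F OR F OR F OR F OR F).
(1) = T AND F = false.
(2) ≥200 ft from school — fails.
Overall = F OR F = false.

No — denied.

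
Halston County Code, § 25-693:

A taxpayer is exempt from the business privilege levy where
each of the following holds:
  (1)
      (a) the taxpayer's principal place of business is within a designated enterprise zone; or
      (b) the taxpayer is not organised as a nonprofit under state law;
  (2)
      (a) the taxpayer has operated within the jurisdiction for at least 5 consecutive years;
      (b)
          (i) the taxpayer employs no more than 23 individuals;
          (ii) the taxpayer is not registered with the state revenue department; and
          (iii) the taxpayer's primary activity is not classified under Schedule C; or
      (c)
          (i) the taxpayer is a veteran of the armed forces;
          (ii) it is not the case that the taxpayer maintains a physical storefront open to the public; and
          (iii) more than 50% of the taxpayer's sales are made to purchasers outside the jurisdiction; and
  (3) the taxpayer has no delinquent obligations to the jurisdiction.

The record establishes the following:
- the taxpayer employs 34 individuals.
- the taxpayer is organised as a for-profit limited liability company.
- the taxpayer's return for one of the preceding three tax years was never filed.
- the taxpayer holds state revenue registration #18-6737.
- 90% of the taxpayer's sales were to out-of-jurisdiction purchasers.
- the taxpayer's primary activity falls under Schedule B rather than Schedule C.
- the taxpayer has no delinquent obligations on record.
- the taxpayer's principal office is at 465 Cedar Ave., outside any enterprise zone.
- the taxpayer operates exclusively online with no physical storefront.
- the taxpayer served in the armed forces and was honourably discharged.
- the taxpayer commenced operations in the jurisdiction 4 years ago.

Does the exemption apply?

Yes — exempt.

(a) in enterprise zone — fails.
(b) not (nonprofit) — satisfied.
So (1) is satisfied (F OR T).
(a) ≥ 5 yrs in jurisdiction — not met.
(i) ≤ 23 employees — not met.
(ii) not (state-registered) — not met.
(iii) not (Schedule C activity) — holds.
(b): F AND F AND T → false.
(i) veteran — met.
(ii) not (has storefront) — holds.
(iii) >50% out-of-jur. sales — met.
(c) = T AND T AND T = true.
(2) = F OR F OR T = true.
(3) no delinquency — satisfied.
Overall: T AND T AND T → true.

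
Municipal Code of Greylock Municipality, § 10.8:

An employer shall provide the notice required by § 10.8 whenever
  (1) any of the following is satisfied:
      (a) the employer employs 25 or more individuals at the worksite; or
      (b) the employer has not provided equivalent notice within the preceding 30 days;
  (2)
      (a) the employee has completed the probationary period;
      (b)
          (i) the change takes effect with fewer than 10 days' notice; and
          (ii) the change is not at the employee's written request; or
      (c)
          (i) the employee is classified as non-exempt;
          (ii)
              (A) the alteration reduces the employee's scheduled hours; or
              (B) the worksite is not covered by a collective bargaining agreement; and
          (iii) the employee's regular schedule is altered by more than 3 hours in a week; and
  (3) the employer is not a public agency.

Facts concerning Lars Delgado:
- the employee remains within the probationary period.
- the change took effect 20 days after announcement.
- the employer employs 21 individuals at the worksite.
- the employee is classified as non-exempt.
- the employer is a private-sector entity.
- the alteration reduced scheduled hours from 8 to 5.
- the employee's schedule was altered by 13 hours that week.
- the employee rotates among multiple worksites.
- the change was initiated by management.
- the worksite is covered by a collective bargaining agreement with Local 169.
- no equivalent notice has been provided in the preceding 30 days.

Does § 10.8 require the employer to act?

Yes — required.

(a) ≥ 25 at site — not met.
(b) no recent notice — satisfied.
(1) = F OR T = true.
(a) past probation — fails.
(i) < 10 days' notice — fails.
(ii) not employee-requested — satisfied.
So (b) is not satisfied (F AND T).
(i) non-exempt — met.
(A) hours reduced — satisfied.
(B) no CBA — not met.
So (ii) is satisfied (T OR F).
(iii) schedule shift > 3h — met.
So (c) is satisfied (T AND T AND T).
(2): F OR F OR T → true.
(3) not (public agency) — holds.
So Overall is satisfied (T AND T AND T).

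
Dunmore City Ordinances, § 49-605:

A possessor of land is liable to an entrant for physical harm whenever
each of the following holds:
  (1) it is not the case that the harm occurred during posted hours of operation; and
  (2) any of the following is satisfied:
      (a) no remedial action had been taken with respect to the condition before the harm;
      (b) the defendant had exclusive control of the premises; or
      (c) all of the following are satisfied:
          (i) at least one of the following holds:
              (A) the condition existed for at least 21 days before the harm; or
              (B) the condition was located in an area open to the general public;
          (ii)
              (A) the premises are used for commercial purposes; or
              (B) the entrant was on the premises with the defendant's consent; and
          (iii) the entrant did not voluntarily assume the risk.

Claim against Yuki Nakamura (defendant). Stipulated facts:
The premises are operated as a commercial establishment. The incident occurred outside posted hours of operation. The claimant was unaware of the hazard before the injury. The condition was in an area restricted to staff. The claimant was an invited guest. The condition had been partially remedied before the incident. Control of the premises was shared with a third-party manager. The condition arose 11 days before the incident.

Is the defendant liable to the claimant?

No — not liable.

(1) not (during posted hours) — holds.
(a) no remedial action — fails.
(b) exclusive control — fails.
(A) condition ≥21 days old — fails.
(B) public area — not satisfied.
So (i) is not satisfied (F OR F).
(A) commercial use — holds.
(B) consent to enter — met.
(ii) = T OR T = true.
(iii) no assumed risk — satisfied.
(c) = F AND T AND T = false.
So (2) is not satisfied (F OR F OR F).
Overall = T AND F = false.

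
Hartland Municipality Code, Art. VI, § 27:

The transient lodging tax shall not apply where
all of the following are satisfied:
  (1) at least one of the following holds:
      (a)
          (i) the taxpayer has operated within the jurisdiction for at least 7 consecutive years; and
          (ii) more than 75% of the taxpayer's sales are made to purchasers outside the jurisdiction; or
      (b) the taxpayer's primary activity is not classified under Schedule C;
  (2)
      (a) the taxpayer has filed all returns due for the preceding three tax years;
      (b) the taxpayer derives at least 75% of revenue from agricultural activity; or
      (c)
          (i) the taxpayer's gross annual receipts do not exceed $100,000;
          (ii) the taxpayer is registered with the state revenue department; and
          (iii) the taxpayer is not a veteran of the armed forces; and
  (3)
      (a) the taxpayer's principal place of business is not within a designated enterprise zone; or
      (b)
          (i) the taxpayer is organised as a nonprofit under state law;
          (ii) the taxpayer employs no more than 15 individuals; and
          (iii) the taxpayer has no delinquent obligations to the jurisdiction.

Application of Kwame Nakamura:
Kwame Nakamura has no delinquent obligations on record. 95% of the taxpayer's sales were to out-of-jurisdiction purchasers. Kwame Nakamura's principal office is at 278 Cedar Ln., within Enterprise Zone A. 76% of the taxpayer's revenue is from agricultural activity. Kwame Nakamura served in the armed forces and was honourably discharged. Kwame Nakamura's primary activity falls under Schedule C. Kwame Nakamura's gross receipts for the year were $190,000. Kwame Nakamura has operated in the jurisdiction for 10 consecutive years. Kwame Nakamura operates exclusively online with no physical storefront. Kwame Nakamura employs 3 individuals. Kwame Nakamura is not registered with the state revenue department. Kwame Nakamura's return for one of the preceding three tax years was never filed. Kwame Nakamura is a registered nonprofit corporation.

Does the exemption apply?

(i) ≥ 7 yrs in jurisdiction — met.
(ii) >75% out-of-jur. sales — met.
(a): T AND T → true.
(b) not (Schedule C activity) — not satisfied.
So (1) is satisfied (T OR F).
(a) returns current — not satisfied.
(b) ≥75% agricultural — holds.
(i) receipts ≤ $100,000 — not satisfied.
(ii) state-registered — not met.
(iii) not (veteran) — not satisfied.
So (c) is not satisfied (F AND F AND F).
(2) = F OR T OR F = true.
(a) not (in enterprise zone) — fails.
(i) nonprofit — holds.
(ii) ≤ 15 employees — met.
(iii) no delinquency — satisfied.
(b) = T AND T AND T = true.
So (3) is satisfied (F OR T).
Overall: T AND T AND T → true.

Yes — exempt.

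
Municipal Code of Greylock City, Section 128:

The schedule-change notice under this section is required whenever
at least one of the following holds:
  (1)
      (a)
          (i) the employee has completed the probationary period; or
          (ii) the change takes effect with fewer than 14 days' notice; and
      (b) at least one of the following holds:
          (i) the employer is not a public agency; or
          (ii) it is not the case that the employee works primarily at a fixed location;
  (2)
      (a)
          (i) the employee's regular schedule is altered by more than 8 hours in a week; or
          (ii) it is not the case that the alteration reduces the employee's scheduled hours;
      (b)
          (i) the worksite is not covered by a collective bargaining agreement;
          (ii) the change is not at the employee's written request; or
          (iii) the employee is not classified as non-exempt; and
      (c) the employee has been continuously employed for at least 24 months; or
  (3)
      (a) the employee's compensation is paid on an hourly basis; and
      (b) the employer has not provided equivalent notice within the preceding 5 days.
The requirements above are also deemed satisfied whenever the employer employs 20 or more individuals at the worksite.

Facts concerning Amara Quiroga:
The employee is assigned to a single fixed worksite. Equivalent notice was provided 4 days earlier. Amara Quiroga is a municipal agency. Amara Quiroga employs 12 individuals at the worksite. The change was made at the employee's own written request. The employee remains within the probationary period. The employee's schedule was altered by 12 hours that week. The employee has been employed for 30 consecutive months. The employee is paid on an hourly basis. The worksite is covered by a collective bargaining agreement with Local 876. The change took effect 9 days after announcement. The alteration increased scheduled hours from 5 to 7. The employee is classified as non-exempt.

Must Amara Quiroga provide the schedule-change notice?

No — not required.

(i) past probation — not satisfied.
(ii) < 14 days' notice — met.
(a): F OR T → true.
(i) not (public agency) — not met.
(ii) not (fixed location) — not met.
(b): F OR F → false.
(1) = T AND F = false.
(i) schedule shift > 8h — satisfied.
(ii) not (hours reduced) — holds.
(a) = T OR T = true.
(i) no CBA — not satisfied.
(ii) not employee-requested — not met.
(iii) not (non-exempt) — not met.
So (b) is not satisfied (F OR F OR F).
(c) tenure ≥ 24 mo. — satisfied.
So (2) is not satisfied (T AND F AND T).
(a) hourly-paid — satisfied.
(b) no recent notice — fails.
(3): T AND F → false.
Overall: F OR F OR F → false.
Exception (≥ 20 at site) — not satisfied.
Result: main false OR exception false → false.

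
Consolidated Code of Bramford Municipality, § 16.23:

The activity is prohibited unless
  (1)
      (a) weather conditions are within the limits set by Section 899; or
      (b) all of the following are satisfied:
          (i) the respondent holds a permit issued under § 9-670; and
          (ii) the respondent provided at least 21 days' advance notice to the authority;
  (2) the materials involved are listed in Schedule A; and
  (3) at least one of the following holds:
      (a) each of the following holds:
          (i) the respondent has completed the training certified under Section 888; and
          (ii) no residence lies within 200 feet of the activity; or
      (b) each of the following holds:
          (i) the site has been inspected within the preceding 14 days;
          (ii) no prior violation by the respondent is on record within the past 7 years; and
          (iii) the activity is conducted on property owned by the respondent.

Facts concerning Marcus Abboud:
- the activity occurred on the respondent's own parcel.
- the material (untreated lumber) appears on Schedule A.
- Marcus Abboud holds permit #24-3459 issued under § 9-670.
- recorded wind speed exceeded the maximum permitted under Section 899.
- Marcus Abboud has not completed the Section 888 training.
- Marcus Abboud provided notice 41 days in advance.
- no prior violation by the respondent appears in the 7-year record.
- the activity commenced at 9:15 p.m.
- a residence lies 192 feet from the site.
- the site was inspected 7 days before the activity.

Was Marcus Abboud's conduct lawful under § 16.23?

Yes — lawful.

(a) weather ok — fails.
(i) holds permit — met.
(ii) ≥21 days' notice — satisfied.
So (b) is satisfied (T AND T).
So (1) is satisfied (F OR T).
(2) Schedule A material — holds.
(i) training certified — not satisfied.
(ii) no residence in 200 ft — not met.
So (a) is not satisfied (F AND F).
(i) site inspected — holds.
(ii) no prior violation — satisfied.
(iii) own property — satisfied.
(b) = T AND T AND T = true.
(3) = F OR T = true.
Overall = T AND T AND T = true.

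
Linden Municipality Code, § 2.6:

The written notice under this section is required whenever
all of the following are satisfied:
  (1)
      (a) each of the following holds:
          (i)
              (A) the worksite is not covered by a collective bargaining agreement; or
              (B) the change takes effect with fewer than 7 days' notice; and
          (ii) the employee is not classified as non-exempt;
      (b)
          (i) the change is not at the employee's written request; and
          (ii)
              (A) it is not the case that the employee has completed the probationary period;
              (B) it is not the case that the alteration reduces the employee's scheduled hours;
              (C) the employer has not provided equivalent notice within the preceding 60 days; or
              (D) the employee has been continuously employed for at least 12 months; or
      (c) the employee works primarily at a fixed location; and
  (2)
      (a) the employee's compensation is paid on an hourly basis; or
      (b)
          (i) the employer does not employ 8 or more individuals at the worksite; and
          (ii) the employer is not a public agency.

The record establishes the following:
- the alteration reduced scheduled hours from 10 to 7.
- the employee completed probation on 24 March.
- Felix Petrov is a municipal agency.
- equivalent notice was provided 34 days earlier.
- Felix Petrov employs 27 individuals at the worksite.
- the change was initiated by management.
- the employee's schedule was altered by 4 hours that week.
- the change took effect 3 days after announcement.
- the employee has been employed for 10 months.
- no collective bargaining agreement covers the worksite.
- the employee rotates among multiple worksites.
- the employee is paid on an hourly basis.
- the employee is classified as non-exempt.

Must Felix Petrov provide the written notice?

(A) no CBA — satisfied.
(B) < 7 days' notice — holds.
So (i) is satisfied (T OR T).
(ii) not (non-exempt) — not met.
So (a) is not satisfied (T AND F).
(i) not employee-requested — satisfied.
(A) not (past probation) — fails.
(B) not (hours reduced) — not met.
(C) no recent notice — fails.
(D) tenure ≥ 12 mo. — fails.
(ii) = F OR F OR F OR F = false.
(b) = T AND F = false.
(c) fixed location — fails.
So (1) is not satisfied (F OR F OR F).
(a) hourly-paid — satisfied.
(i) not (≥ 8 at site) — not met.
(ii) not (public agency) — not satisfied.
(b) = F AND F = false.
So (2) is satisfied (T OR F).
Overall: F AND T → false.

No — not required.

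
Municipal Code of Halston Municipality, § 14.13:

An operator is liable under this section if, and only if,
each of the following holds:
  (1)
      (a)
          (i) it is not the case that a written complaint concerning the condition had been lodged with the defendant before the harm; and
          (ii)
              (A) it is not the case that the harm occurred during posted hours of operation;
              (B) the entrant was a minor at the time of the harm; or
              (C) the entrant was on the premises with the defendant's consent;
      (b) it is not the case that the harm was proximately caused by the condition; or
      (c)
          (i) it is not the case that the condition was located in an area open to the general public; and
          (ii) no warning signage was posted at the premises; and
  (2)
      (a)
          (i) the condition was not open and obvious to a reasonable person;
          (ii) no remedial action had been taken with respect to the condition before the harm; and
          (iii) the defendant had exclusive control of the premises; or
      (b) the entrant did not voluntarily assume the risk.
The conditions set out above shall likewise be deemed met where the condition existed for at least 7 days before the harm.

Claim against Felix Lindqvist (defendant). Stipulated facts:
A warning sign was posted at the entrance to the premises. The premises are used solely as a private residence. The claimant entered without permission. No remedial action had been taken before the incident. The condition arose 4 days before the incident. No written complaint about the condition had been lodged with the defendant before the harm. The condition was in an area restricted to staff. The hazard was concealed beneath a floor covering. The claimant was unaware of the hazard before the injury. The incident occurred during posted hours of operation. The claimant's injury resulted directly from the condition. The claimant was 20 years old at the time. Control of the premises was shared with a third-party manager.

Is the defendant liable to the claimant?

No — not liable.

(i) not (complaint lodged) — holds.
(A) not (during posted hours) — not met.
(B) entrant a minor — fails.
(C) consent to enter — fails.
(ii) = F OR F OR F = false.
(a): T AND F → false.
(b) not (proximate cause) — not met.
(i) not (public area) — holds.
(ii) no signage posted — not met.
(c) = T AND F = false.
(1) = F OR F OR F = false.
(i) not open/obvious — satisfied.
(ii) no remedial action — satisfied.
(iii) exclusive control — fails.
(a): T AND T AND F → false.
(b) no assumed risk — holds.
So (2) is satisfied (F OR T).
Overall = F AND T = false.
Exception (condition ≥7 days old) — not satisfied.
Result: main false OR exception false → false.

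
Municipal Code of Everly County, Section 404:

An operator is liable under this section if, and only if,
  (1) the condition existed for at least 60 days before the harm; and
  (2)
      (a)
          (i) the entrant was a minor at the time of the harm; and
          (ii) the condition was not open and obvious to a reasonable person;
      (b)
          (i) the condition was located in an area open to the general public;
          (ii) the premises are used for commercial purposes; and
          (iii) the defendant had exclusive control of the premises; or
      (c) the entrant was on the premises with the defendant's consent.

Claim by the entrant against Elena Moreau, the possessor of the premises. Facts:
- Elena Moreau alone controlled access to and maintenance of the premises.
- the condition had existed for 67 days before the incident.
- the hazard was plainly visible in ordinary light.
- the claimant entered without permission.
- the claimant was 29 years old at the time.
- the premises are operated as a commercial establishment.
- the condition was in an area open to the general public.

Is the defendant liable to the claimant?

(1) condition ≥60 days old — met.
(i) entrant a minor — not satisfied.
(ii) not open/obvious — fails.
(a) = F AND F = false.
(i) public area — holds.
(ii) commercial use — holds.
(iii) exclusive control — satisfied.
(b): T AND T AND T → true.
(c) consent to enter — fails.
So (2) is satisfied (F OR T OR F).
Overall: T AND T → true.

Yes — liable.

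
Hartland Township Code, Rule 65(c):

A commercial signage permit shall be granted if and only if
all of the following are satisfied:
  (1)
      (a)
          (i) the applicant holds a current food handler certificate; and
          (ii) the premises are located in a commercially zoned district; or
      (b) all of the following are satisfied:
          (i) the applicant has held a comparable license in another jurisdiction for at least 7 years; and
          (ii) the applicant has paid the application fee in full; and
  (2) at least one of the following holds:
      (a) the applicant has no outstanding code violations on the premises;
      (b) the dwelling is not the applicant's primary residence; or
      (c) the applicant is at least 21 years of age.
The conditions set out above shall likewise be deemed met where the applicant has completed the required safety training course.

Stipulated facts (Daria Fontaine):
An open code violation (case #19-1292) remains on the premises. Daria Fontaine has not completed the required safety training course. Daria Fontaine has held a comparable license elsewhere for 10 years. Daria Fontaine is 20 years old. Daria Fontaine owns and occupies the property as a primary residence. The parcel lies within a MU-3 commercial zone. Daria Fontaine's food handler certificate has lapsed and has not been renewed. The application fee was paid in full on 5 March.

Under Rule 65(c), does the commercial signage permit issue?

(i) food handler cert. — not satisfied.
(ii) commercially zoned — satisfied.
So (a) is not satisfied (F AND T).
(i) prior license ≥ 7 yr — holds.
(ii) fee paid — satisfied.
(b) = T AND T = true.
So (1) is satisfied (F OR T).
(a) no code violations — not satisfied.
(b) not (primary residence) — not met.
(c) age ≥ 21 — not satisfied.
(2): F OR F OR F → false.
Overall: T AND F → false.
Exception (safety training) — not satisfied.
Result: main false OR exception false → false.

No — denied.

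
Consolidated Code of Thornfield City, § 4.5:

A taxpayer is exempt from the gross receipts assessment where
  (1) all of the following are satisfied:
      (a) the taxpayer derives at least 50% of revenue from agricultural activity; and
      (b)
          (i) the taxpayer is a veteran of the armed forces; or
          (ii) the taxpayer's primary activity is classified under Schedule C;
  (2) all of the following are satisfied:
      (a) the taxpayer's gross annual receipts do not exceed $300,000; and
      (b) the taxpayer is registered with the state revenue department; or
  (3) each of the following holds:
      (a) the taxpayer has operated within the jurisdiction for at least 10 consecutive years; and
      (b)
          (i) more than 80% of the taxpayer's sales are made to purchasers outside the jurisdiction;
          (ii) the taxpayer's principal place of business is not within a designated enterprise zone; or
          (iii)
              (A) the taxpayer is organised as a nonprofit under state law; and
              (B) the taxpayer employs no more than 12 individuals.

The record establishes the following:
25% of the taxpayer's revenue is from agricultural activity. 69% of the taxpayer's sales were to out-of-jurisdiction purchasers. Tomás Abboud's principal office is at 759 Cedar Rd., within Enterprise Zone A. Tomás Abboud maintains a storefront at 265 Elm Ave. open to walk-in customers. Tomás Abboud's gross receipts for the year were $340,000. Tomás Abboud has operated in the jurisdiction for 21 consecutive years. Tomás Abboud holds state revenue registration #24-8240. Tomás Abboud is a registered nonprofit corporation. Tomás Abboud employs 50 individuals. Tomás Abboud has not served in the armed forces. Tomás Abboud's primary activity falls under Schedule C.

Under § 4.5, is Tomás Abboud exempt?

(a) ≥50% agricultural — fails.
(i) veteran — fails.
(ii) Schedule C activity — holds.
(b) = F OR T = true.
(1) = F AND T = false.
(a) receipts ≤ $300,000 — not satisfied.
(b) state-registered — satisfied.
(2): F AND T → false.
(a) ≥ 10 yrs in jurisdiction — met.
(i) >80% out-of-jur. sales — fails.
(ii) not (in enterprise zone) — fails.
(A) nonprofit — met.
(B) ≤ 12 employees — not met.
So (iii) is not satisfied (T AND F).
(b) = F OR F OR F = false.
(3): T AND F → false.
Overall: F OR F OR F → false.

No — not exempt.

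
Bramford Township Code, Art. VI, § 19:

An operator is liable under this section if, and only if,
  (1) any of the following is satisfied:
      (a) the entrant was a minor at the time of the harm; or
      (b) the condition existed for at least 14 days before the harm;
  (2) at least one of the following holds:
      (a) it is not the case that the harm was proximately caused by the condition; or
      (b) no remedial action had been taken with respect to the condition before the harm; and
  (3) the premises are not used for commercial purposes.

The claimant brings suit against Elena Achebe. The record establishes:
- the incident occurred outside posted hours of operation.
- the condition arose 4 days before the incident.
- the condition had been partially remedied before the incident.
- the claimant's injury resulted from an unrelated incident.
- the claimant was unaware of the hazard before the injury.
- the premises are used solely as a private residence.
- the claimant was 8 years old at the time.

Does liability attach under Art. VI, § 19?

Yes — liable.

(a) entrant a minor — holds.
(b) condition ≥14 days old — fails.
(1) = T OR F = true.
(a) not (proximate cause) — satisfied.
(b) no remedial action — not satisfied.
(2) = T OR F = true.
(3) not (commercial use) — satisfied.
So Overall is satisfied (T AND T AND T).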